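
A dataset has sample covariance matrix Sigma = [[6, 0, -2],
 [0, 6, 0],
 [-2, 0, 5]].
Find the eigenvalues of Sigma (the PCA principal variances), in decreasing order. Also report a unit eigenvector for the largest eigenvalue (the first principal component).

Step 1 — characteristic polynomial p(λ) = det(λI - Sigma) = λ³ - tr·λ² + c_1·λ - det, where tr = trace, c_1 = sum of the principal 2×2 minors, det = det(Sigma):
  tr = 6 + 6 + 5 = 17,
  c_1 = (6·6 - (0)²) + (6·5 - (-2)²) + (6·5 - (0)²) = 36 + 26 + 30 = 92,
  det = 6·(6·5 - (0)²) - (0)·((0)·5 - (0)·(-2)) + (-2)·((0)·(0) - 6·(-2)) = 6·(30) - (0)·(0) + (-2)·(12) = 156.
  So p(λ) = λ³ - 17λ² + 92λ - 156.
Step 2 — look for an integer root (rational root theorem: any rational root is an integer divisor of 156). Testing λ = 6:
  p(6) = 216 - 612 + 552 - 156 = 0  ✓
  Dividing out (λ - 6): p(λ) = (λ - 6)(λ² - 11λ + 26).
Step 3 — remaining eigenvalues from the quadratic λ² - 11λ + 26 = 0:
  Δ = 11² - 4·26 = 121 - 104 = 17,  λ = (11 ± √17)/2 = (11 ± 4.1231)/2 ≈ 7.5616 or 3.4384.
  Sorted: λ_1 = 7.5616,  λ_2 = 6,  λ_3 = 3.4384  (check: sum = 17 = tr ✓).

Step 4 — unit eigenvector for λ_1 ≈ 7.5616: v spans the null space of (Sigma - λ_1 I), whose rows are
  r_1 = (-1.5616, 0, -2),  r_2 = (0, -1.5616, 0),  r_3 = (-2, 0, -2.5616).
  v is orthogonal to every row, so take v ∝ r_1 × r_2 = ((0)·(0) - (-2)·(-1.5616), (-2)·(0) - (-1.5616)·(0), (-1.5616)·(-1.5616) - (0)·(0)) ≈ (-3.1231, 0, 2.4384).
  Rescale (multiply by -1 so the first nonzero entry is positive): u = (3.1231, 0, -2.4384).
  ||u|| = √((3.1231)² + (0)² + (-2.4384)²) = √(15.6998) ≈ 3.9623,  v_1 = u/||u|| ≈ (0.7882, 0, -0.6154) (||v_1|| = 1).

λ_1 = 7.5616,  λ_2 = 6,  λ_3 = 3.4384;  v_1 ≈ (0.7882, 0, -0.6154)


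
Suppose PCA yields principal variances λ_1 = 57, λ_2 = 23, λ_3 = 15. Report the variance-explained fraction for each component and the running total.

Step 1 — total variance = trace(Sigma) = Σ λ_i = 57 + 23 + 15 = 95.

Step 2 — fraction explained by component i = λ_i / Σ λ:
  PC1: 57/95 = 0.6
  PC2: 23/95 = 0.2421
  PC3: 15/95 = 0.1579

Step 3 — cumulative fraction after k components = (λ_1 + ... + λ_k) / Σ λ:
  k = 1: 57/95 = 0.6
  k = 2: (57 + 23)/95 = 80/95 = 0.8421
  k = 3: (57 + 23 + 15)/95 = 95/95 = 1

Summary (fraction, with percent):

explained: PC1 0.6 (60%), PC2 0.2421 (24.21%), PC3 0.1579 (15.79%);  cumulative: 0.6, 0.8421, 1


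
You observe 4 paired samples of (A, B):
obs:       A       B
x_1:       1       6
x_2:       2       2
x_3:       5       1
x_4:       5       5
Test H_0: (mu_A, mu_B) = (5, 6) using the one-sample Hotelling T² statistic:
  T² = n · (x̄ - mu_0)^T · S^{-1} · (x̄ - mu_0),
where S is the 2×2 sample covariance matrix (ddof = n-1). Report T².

Step 1 — sample mean vector:
  mean(A) = (1 + 2 + 5 + 5) / 4 = 13/4 = 3.25
  mean(B) = (6 + 2 + 1 + 5) / 4 = 14/4 = 3.5
  x̄ = (3.25, 3.5),  deviation x̄ - mu_0 = (3.25, 3.5) - (5, 6) = (-1.75, -2.5).

Step 2 — sample covariance matrix, S[i,j] = (1/(n-1)) · Σ_k (x_{k,i} - mean_i) · (x_{k,j} - mean_j), divisor n-1 = 3:
  S[A,A] = ((-2.25)·(-2.25) + (-1.25)·(-1.25) + (1.75)·(1.75) + (1.75)·(1.75)) / 3 = 12.75/3 = 4.25
  S[A,B] = ((-2.25)·(2.5) + (-1.25)·(-1.5) + (1.75)·(-2.5) + (1.75)·(1.5)) / 3 = -5.5/3 = -1.8333
  S[B,B] = ((2.5)·(2.5) + (-1.5)·(-1.5) + (-2.5)·(-2.5) + (1.5)·(1.5)) / 3 = 17/3 = 5.6667
  S = [[4.25, -1.8333],
 [-1.8333, 5.6667]].

Step 3 — invert S. det(S) = 4.25·5.6667 - (-1.8333)² = 20.7222.
  S^{-1} = (1/det) · [[d, -b], [-b, a]] = [[0.2735, 0.0885],
 [0.0885, 0.2051]].

Step 4 — quadratic form (x̄ - mu_0)^T · S^{-1} · (x̄ - mu_0):
  S^{-1} · (x̄ - mu_0) = (-0.6997, -0.6676),
  (x̄ - mu_0)^T · [...] = (-1.75)·(-0.6997) + (-2.5)·(-0.6676) = 2.8934.

Step 5 — scale by n: T² = 4 · 2.8934 = 11.5737.

T² ≈ 11.5737


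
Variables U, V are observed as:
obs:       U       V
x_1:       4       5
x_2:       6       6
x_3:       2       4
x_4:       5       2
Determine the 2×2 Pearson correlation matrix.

Step 1 — column means:
  mean(U) = (4 + 6 + 2 + 5) / 4 = 17/4 = 4.25
  mean(V) = (5 + 6 + 4 + 2) / 4 = 17/4 = 4.25

Step 2 — sample variances and covariances s[i,j] = (1/(n-1)) · Σ_k (x_{k,i} - mean_i) · (x_{k,j} - mean_j), with n-1 = 3:
  s[U,U] = ((-0.25)·(-0.25) + (1.75)·(1.75) + (-2.25)·(-2.25) + (0.75)·(0.75)) / 3 = 8.75/3 = 2.9167
  s[U,V] = ((-0.25)·(0.75) + (1.75)·(1.75) + (-2.25)·(-0.25) + (0.75)·(-2.25)) / 3 = 1.75/3 = 0.5833
  s[V,V] = ((0.75)·(0.75) + (1.75)·(1.75) + (-0.25)·(-0.25) + (-2.25)·(-2.25)) / 3 = 8.75/3 = 2.9167
  Sample standard deviations s_i = √(s[i,i]):
  s(U) = √(2.9167) = 1.7078
  s(V) = √(2.9167) = 1.7078

Step 3 — r_{ij} = s_{ij} / (s_i · s_j):
  r[U,U] = 1 (diagonal).
  r[U,V] = 0.5833 / (1.7078 · 1.7078) = 0.5833 / 2.9167 = 0.2
  r[V,V] = 1 (diagonal).

R is symmetric with unit diagonal. Assembling:

R = [[1, 0.2],
 [0.2, 1]]


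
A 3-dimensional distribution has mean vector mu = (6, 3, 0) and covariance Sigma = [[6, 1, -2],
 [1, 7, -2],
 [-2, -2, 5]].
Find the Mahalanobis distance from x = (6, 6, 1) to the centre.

Step 1 — centre the observation: (x - mu) = (0, 3, 1).

Step 2 — invert Sigma (cofactor / det for 3×3, or solve directly):
  Sigma^{-1} = [[0.1925, -0.0062, 0.0745],
 [-0.0062, 0.1615, 0.0621],
 [0.0745, 0.0621, 0.2547]].

Step 3 — form the quadratic (x - mu)^T · Sigma^{-1} · (x - mu):
  Sigma^{-1} · (x - mu) = (0.0559, 0.5466, 0.441).
  (x - mu)^T · [Sigma^{-1} · (x - mu)] = (0)·(0.0559) + (3)·(0.5466) + (1)·(0.441) = 2.0807.

Step 4 — take square root: d = √(2.0807) ≈ 1.4425.

d(x, mu) = √(2.0807) ≈ 1.4425


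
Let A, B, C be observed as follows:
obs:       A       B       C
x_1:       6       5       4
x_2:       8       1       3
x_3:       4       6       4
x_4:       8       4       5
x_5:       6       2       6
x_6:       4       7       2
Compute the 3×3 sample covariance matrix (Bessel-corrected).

Step 1 — column means:
  mean(A) = (6 + 8 + 4 + 8 + 6 + 4) / 6 = 36/6 = 6
  mean(B) = (5 + 1 + 6 + 4 + 2 + 7) / 6 = 25/6 = 4.1667
  mean(C) = (4 + 3 + 4 + 5 + 6 + 2) / 6 = 24/6 = 4

Step 2 — sample covariance S[i,j] = (1/(n-1)) · Σ_k (x_{k,i} - mean_i) · (x_{k,j} - mean_j), with n-1 = 5.
  S[A,A] = ((0)·(0) + (2)·(2) + (-2)·(-2) + (2)·(2) + (0)·(0) + (-2)·(-2)) / 5 = 16/5 = 3.2
  S[A,B] = ((0)·(0.8333) + (2)·(-3.1667) + (-2)·(1.8333) + (2)·(-0.1667) + (0)·(-2.1667) + (-2)·(2.8333)) / 5 = -16/5 = -3.2
  S[A,C] = ((0)·(0) + (2)·(-1) + (-2)·(0) + (2)·(1) + (0)·(2) + (-2)·(-2)) / 5 = 4/5 = 0.8
  S[B,B] = ((0.8333)·(0.8333) + (-3.1667)·(-3.1667) + (1.8333)·(1.8333) + (-0.1667)·(-0.1667) + (-2.1667)·(-2.1667) + (2.8333)·(2.8333)) / 5 = 26.8333/5 = 5.3667
  S[B,C] = ((0.8333)·(0) + (-3.1667)·(-1) + (1.8333)·(0) + (-0.1667)·(1) + (-2.1667)·(2) + (2.8333)·(-2)) / 5 = -7/5 = -1.4
  S[C,C] = ((0)·(0) + (-1)·(-1) + (0)·(0) + (1)·(1) + (2)·(2) + (-2)·(-2)) / 5 = 10/5 = 2

S is symmetric (S[j,i] = S[i,j]). Assembling:

S = [[3.2, -3.2, 0.8],
 [-3.2, 5.3667, -1.4],
 [0.8, -1.4, 2]]


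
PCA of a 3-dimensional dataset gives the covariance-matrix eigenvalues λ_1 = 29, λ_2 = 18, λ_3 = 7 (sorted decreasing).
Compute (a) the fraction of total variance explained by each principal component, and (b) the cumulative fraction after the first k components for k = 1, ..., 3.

Step 1 — total variance = trace(Sigma) = Σ λ_i = 29 + 18 + 7 = 54.

Step 2 — fraction explained by component i = λ_i / Σ λ:
  PC1: 29/54 = 0.537
  PC2: 18/54 = 0.3333
  PC3: 7/54 = 0.1296

Step 3 — cumulative fraction after k components = (λ_1 + ... + λ_k) / Σ λ:
  k = 1: 29/54 = 0.537
  k = 2: (29 + 18)/54 = 47/54 = 0.8704
  k = 3: (29 + 18 + 7)/54 = 54/54 = 1

Summary (fraction, with percent):

explained: PC1 0.537 (53.7%), PC2 0.3333 (33.33%), PC3 0.1296 (12.96%);  cumulative: 0.537, 0.8704, 1


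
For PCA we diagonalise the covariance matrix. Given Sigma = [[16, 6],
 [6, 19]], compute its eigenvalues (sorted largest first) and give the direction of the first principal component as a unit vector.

Step 1 — characteristic polynomial of 2×2 Sigma:
  det(Sigma - λI) = λ² - trace · λ + det = 0.
  trace = 16 + 19 = 35, det = 16·19 - (6)² = 268.
Step 2 — discriminant:
  Δ = trace² - 4·det = 1225 - 1072 = 153.
Step 3 — eigenvalues:
  λ = (trace ± √Δ)/2 = (35 ± 12.3693)/2,
  λ_1 = 23.6847,  λ_2 = 11.3153.

Step 4 — unit eigenvector for λ_1: solve (Sigma - λ_1 I)v = 0. First row:
  (16 - 23.6847)·v_x + (6)·v_y = 0, i.e. (-7.6847)·v_x + (6)·v_y = 0,
  so v ∝ (b, λ_1 - a) = (6, 7.6847) = u.
  ||u|| = √((6)² + (7.6847)²) = √(95.054) ≈ 9.7496,
  v_1 = u/||u|| ≈ (0.6154, 0.7882) (||v_1|| = 1).

λ_1 = 23.6847,  λ_2 = 11.3153;  v_1 ≈ (0.6154, 0.7882)


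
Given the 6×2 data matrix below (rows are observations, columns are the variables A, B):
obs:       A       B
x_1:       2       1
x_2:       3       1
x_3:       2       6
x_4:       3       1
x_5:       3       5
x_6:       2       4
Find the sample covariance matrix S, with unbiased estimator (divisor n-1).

Step 1 — column means:
  mean(A) = (2 + 3 + 2 + 3 + 3 + 2) / 6 = 15/6 = 2.5
  mean(B) = (1 + 1 + 6 + 1 + 5 + 4) / 6 = 18/6 = 3

Step 2 — sample covariance S[i,j] = (1/(n-1)) · Σ_k (x_{k,i} - mean_i) · (x_{k,j} - mean_j), with n-1 = 5.
  S[A,A] = ((-0.5)·(-0.5) + (0.5)·(0.5) + (-0.5)·(-0.5) + (0.5)·(0.5) + (0.5)·(0.5) + (-0.5)·(-0.5)) / 5 = 1.5/5 = 0.3
  S[A,B] = ((-0.5)·(-2) + (0.5)·(-2) + (-0.5)·(3) + (0.5)·(-2) + (0.5)·(2) + (-0.5)·(1)) / 5 = -2/5 = -0.4
  S[B,B] = ((-2)·(-2) + (-2)·(-2) + (3)·(3) + (-2)·(-2) + (2)·(2) + (1)·(1)) / 5 = 26/5 = 5.2

S is symmetric (S[j,i] = S[i,j]). Assembling:

S = [[0.3, -0.4],
 [-0.4, 5.2]]


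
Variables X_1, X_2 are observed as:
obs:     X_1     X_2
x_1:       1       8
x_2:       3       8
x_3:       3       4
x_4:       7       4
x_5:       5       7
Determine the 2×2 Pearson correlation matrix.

Step 1 — column means:
  mean(X_1) = (1 + 3 + 3 + 7 + 5) / 5 = 19/5 = 3.8
  mean(X_2) = (8 + 8 + 4 + 4 + 7) / 5 = 31/5 = 6.2

Step 2 — sample variances and covariances s[i,j] = (1/(n-1)) · Σ_k (x_{k,i} - mean_i) · (x_{k,j} - mean_j), with n-1 = 4:
  s[X_1,X_1] = ((-2.8)·(-2.8) + (-0.8)·(-0.8) + (-0.8)·(-0.8) + (3.2)·(3.2) + (1.2)·(1.2)) / 4 = 20.8/4 = 5.2
  s[X_1,X_2] = ((-2.8)·(1.8) + (-0.8)·(1.8) + (-0.8)·(-2.2) + (3.2)·(-2.2) + (1.2)·(0.8)) / 4 = -10.8/4 = -2.7
  s[X_2,X_2] = ((1.8)·(1.8) + (1.8)·(1.8) + (-2.2)·(-2.2) + (-2.2)·(-2.2) + (0.8)·(0.8)) / 4 = 16.8/4 = 4.2
  Sample standard deviations s_i = √(s[i,i]):
  s(X_1) = √(5.2) = 2.2804
  s(X_2) = √(4.2) = 2.0494

Step 3 — r_{ij} = s_{ij} / (s_i · s_j):
  r[X_1,X_1] = 1 (diagonal).
  r[X_1,X_2] = -2.7 / (2.2804 · 2.0494) = -2.7 / 4.6733 = -0.5777
  r[X_2,X_2] = 1 (diagonal).

R is symmetric with unit diagonal. Assembling:

R = [[1, -0.5777],
 [-0.5777, 1]]


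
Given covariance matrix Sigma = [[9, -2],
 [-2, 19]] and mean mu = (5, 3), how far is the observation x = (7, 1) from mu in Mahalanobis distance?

Step 1 — centre the observation: (x - mu) = (2, -2).

Step 2 — invert Sigma. det(Sigma) = 9·19 - (-2)² = 167.
  Sigma^{-1} = (1/det) · [[d, -b], [-b, a]] = [[0.1138, 0.012],
 [0.012, 0.0539]].

Step 3 — form the quadratic (x - mu)^T · Sigma^{-1} · (x - mu):
  Sigma^{-1} · (x - mu) = (0.2036, -0.0838).
  (x - mu)^T · [Sigma^{-1} · (x - mu)] = (2)·(0.2036) + (-2)·(-0.0838) = 0.5749.

Step 4 — take square root: d = √(0.5749) ≈ 0.7582.

d(x, mu) = √(0.5749) ≈ 0.7582


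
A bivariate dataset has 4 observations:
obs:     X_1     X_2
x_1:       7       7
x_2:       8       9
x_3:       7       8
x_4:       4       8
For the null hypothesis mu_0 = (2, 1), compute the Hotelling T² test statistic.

Step 1 — sample mean vector:
  mean(X_1) = (7 + 8 + 7 + 4) / 4 = 26/4 = 6.5
  mean(X_2) = (7 + 9 + 8 + 8) / 4 = 32/4 = 8
  x̄ = (6.5, 8),  deviation x̄ - mu_0 = (6.5, 8) - (2, 1) = (4.5, 7).

Step 2 — sample covariance matrix, S[i,j] = (1/(n-1)) · Σ_k (x_{k,i} - mean_i) · (x_{k,j} - mean_j), divisor n-1 = 3:
  S[X_1,X_1] = ((0.5)·(0.5) + (1.5)·(1.5) + (0.5)·(0.5) + (-2.5)·(-2.5)) / 3 = 9/3 = 3
  S[X_1,X_2] = ((0.5)·(-1) + (1.5)·(1) + (0.5)·(0) + (-2.5)·(0)) / 3 = 1/3 = 0.3333
  S[X_2,X_2] = ((-1)·(-1) + (1)·(1) + (0)·(0) + (0)·(0)) / 3 = 2/3 = 0.6667
  S = [[3, 0.3333],
 [0.3333, 0.6667]].

Step 3 — invert S. det(S) = 3·0.6667 - (0.3333)² = 1.8889.
  S^{-1} = (1/det) · [[d, -b], [-b, a]] = [[0.3529, -0.1765],
 [-0.1765, 1.5882]].

Step 4 — quadratic form (x̄ - mu_0)^T · S^{-1} · (x̄ - mu_0):
  S^{-1} · (x̄ - mu_0) = (0.3529, 10.3235),
  (x̄ - mu_0)^T · [...] = (4.5)·(0.3529) + (7)·(10.3235) = 73.8529.

Step 5 — scale by n: T² = 4 · 73.8529 = 295.4118.

T² ≈ 295.4118


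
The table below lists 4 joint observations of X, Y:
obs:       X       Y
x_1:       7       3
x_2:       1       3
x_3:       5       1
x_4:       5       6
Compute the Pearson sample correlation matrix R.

Step 1 — column means:
  mean(X) = (7 + 1 + 5 + 5) / 4 = 18/4 = 4.5
  mean(Y) = (3 + 3 + 1 + 6) / 4 = 13/4 = 3.25

Step 2 — sample variances and covariances s[i,j] = (1/(n-1)) · Σ_k (x_{k,i} - mean_i) · (x_{k,j} - mean_j), with n-1 = 3:
  s[X,X] = ((2.5)·(2.5) + (-3.5)·(-3.5) + (0.5)·(0.5) + (0.5)·(0.5)) / 3 = 19/3 = 6.3333
  s[X,Y] = ((2.5)·(-0.25) + (-3.5)·(-0.25) + (0.5)·(-2.25) + (0.5)·(2.75)) / 3 = 0.5/3 = 0.1667
  s[Y,Y] = ((-0.25)·(-0.25) + (-0.25)·(-0.25) + (-2.25)·(-2.25) + (2.75)·(2.75)) / 3 = 12.75/3 = 4.25
  Sample standard deviations s_i = √(s[i,i]):
  s(X) = √(6.3333) = 2.5166
  s(Y) = √(4.25) = 2.0616

Step 3 — r_{ij} = s_{ij} / (s_i · s_j):
  r[X,X] = 1 (diagonal).
  r[X,Y] = 0.1667 / (2.5166 · 2.0616) = 0.1667 / 5.1881 = 0.0321
  r[Y,Y] = 1 (diagonal).

R is symmetric with unit diagonal. Assembling:

R = [[1, 0.0321],
 [0.0321, 1]]


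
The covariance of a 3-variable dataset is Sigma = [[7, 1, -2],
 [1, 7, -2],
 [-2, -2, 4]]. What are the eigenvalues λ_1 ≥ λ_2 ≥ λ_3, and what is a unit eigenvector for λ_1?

Step 1 — characteristic polynomial p(λ) = det(λI - Sigma) = λ³ - tr·λ² + c_1·λ - det, where tr = trace, c_1 = sum of the principal 2×2 minors, det = det(Sigma):
  tr = 7 + 7 + 4 = 18,
  c_1 = (7·7 - (1)²) + (7·4 - (-2)²) + (7·4 - (-2)²) = 48 + 24 + 24 = 96,
  det = 7·(7·4 - (-2)²) - (1)·((1)·4 - (-2)·(-2)) + (-2)·((1)·(-2) - 7·(-2)) = 7·(24) - (1)·(0) + (-2)·(12) = 144.
  So p(λ) = λ³ - 18λ² + 96λ - 144.
Step 2 — look for an integer root (rational root theorem: any rational root is an integer divisor of 144). Testing λ = 6:
  p(6) = 216 - 648 + 576 - 144 = 0  ✓
  Dividing out (λ - 6): p(λ) = (λ - 6)(λ² - 12λ + 24).
Step 3 — remaining eigenvalues from the quadratic λ² - 12λ + 24 = 0:
  Δ = 12² - 4·24 = 144 - 96 = 48,  λ = (12 ± √48)/2 = (12 ± 6.9282)/2 ≈ 9.4641 or 2.5359.
  Sorted: λ_1 = 9.4641,  λ_2 = 6,  λ_3 = 2.5359  (check: sum = 18 = tr ✓).

Step 4 — unit eigenvector for λ_1 ≈ 9.4641: v spans the null space of (Sigma - λ_1 I), whose rows are
  r_1 = (-2.4641, 1, -2),  r_2 = (1, -2.4641, -2),  r_3 = (-2, -2, -5.4641).
  v is orthogonal to every row, so take v ∝ r_1 × r_2 = ((1)·(-2) - (-2)·(-2.4641), (-2)·(1) - (-2.4641)·(-2), (-2.4641)·(-2.4641) - (1)·(1)) ≈ (-6.9282, -6.9282, 5.0718).
  Rescale (multiply by -1 so the first nonzero entry is positive): u = (6.9282, 6.9282, -5.0718).
  ||u|| = √((6.9282)² + (6.9282)² + (-5.0718)²) = √(121.7231) ≈ 11.0328,  v_1 = u/||u|| ≈ (0.628, 0.628, -0.4597) (||v_1|| = 1).

λ_1 = 9.4641,  λ_2 = 6,  λ_3 = 2.5359;  v_1 ≈ (0.628, 0.628, -0.4597)


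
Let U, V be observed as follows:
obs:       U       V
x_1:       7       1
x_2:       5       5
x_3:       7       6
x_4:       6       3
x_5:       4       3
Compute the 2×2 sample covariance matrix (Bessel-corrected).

Step 1 — column means:
  mean(U) = (7 + 5 + 7 + 6 + 4) / 5 = 29/5 = 5.8
  mean(V) = (1 + 5 + 6 + 3 + 3) / 5 = 18/5 = 3.6

Step 2 — sample covariance S[i,j] = (1/(n-1)) · Σ_k (x_{k,i} - mean_i) · (x_{k,j} - mean_j), with n-1 = 4.
  S[U,U] = ((1.2)·(1.2) + (-0.8)·(-0.8) + (1.2)·(1.2) + (0.2)·(0.2) + (-1.8)·(-1.8)) / 4 = 6.8/4 = 1.7
  S[U,V] = ((1.2)·(-2.6) + (-0.8)·(1.4) + (1.2)·(2.4) + (0.2)·(-0.6) + (-1.8)·(-0.6)) / 4 = -0.4/4 = -0.1
  S[V,V] = ((-2.6)·(-2.6) + (1.4)·(1.4) + (2.4)·(2.4) + (-0.6)·(-0.6) + (-0.6)·(-0.6)) / 4 = 15.2/4 = 3.8

S is symmetric (S[j,i] = S[i,j]). Assembling:

S = [[1.7, -0.1],
 [-0.1, 3.8]]


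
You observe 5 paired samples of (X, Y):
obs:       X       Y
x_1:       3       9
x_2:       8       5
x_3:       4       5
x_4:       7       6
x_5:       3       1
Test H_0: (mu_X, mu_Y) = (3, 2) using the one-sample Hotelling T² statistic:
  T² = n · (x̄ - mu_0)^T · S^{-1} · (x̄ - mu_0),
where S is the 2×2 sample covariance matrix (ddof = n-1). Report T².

Step 1 — sample mean vector:
  mean(X) = (3 + 8 + 4 + 7 + 3) / 5 = 25/5 = 5
  mean(Y) = (9 + 5 + 5 + 6 + 1) / 5 = 26/5 = 5.2
  x̄ = (5, 5.2),  deviation x̄ - mu_0 = (5, 5.2) - (3, 2) = (2, 3.2).

Step 2 — sample covariance matrix, S[i,j] = (1/(n-1)) · Σ_k (x_{k,i} - mean_i) · (x_{k,j} - mean_j), divisor n-1 = 4:
  S[X,X] = ((-2)·(-2) + (3)·(3) + (-1)·(-1) + (2)·(2) + (-2)·(-2)) / 4 = 22/4 = 5.5
  S[X,Y] = ((-2)·(3.8) + (3)·(-0.2) + (-1)·(-0.2) + (2)·(0.8) + (-2)·(-4.2)) / 4 = 2/4 = 0.5
  S[Y,Y] = ((3.8)·(3.8) + (-0.2)·(-0.2) + (-0.2)·(-0.2) + (0.8)·(0.8) + (-4.2)·(-4.2)) / 4 = 32.8/4 = 8.2
  S = [[5.5, 0.5],
 [0.5, 8.2]].

Step 3 — invert S. det(S) = 5.5·8.2 - (0.5)² = 44.85.
  S^{-1} = (1/det) · [[d, -b], [-b, a]] = [[0.1828, -0.0111],
 [-0.0111, 0.1226]].

Step 4 — quadratic form (x̄ - mu_0)^T · S^{-1} · (x̄ - mu_0):
  S^{-1} · (x̄ - mu_0) = (0.33, 0.3701),
  (x̄ - mu_0)^T · [...] = (2)·(0.33) + (3.2)·(0.3701) = 1.8444.

Step 5 — scale by n: T² = 5 · 1.8444 = 9.2219.

T² ≈ 9.2219


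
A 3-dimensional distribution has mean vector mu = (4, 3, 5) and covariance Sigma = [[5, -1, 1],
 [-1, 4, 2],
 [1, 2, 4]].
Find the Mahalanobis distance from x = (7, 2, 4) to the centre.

Step 1 — centre the observation: (x - mu) = (3, -1, -1).

Step 2 — invert Sigma (cofactor / det for 3×3, or solve directly):
  Sigma^{-1} = [[0.25, 0.125, -0.125],
 [0.125, 0.3958, -0.2292],
 [-0.125, -0.2292, 0.3958]].

Step 3 — form the quadratic (x - mu)^T · Sigma^{-1} · (x - mu):
  Sigma^{-1} · (x - mu) = (0.75, 0.2083, -0.5417).
  (x - mu)^T · [Sigma^{-1} · (x - mu)] = (3)·(0.75) + (-1)·(0.2083) + (-1)·(-0.5417) = 2.5833.

Step 4 — take square root: d = √(2.5833) ≈ 1.6073.

d(x, mu) = √(2.5833) ≈ 1.6073


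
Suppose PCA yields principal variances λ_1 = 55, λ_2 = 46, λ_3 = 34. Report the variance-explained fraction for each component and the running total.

Step 1 — total variance = trace(Sigma) = Σ λ_i = 55 + 46 + 34 = 135.

Step 2 — fraction explained by component i = λ_i / Σ λ:
  PC1: 55/135 = 0.4074
  PC2: 46/135 = 0.3407
  PC3: 34/135 = 0.2519

Step 3 — cumulative fraction after k components = (λ_1 + ... + λ_k) / Σ λ:
  k = 1: 55/135 = 0.4074
  k = 2: (55 + 46)/135 = 101/135 = 0.7481
  k = 3: (55 + 46 + 34)/135 = 135/135 = 1

Summary (fraction, with percent):

explained: PC1 0.4074 (40.74%), PC2 0.3407 (34.07%), PC3 0.2519 (25.19%);  cumulative: 0.4074, 0.7481, 1


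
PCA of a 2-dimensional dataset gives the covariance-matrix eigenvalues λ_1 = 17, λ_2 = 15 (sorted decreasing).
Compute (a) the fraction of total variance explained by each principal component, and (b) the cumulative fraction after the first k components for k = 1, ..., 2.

Step 1 — total variance = trace(Sigma) = Σ λ_i = 17 + 15 = 32.

Step 2 — fraction explained by component i = λ_i / Σ λ:
  PC1: 17/32 = 0.5312
  PC2: 15/32 = 0.4688

Step 3 — cumulative fraction after k components = (λ_1 + ... + λ_k) / Σ λ:
  k = 1: 17/32 = 0.5312
  k = 2: (17 + 15)/32 = 32/32 = 1

Summary (fraction, with percent):

explained: PC1 0.5312 (53.12%), PC2 0.4688 (46.88%);  cumulative: 0.5312, 1


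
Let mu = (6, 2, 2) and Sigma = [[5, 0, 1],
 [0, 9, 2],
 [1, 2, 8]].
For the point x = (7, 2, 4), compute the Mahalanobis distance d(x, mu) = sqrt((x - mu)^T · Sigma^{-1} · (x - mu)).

Step 1 — centre the observation: (x - mu) = (1, 0, 2).

Step 2 — invert Sigma (cofactor / det for 3×3, or solve directly):
  Sigma^{-1} = [[0.2054, 0.006, -0.0272],
 [0.006, 0.1178, -0.0302],
 [-0.0272, -0.0302, 0.136]].

Step 3 — form the quadratic (x - mu)^T · Sigma^{-1} · (x - mu):
  Sigma^{-1} · (x - mu) = (0.1511, -0.0544, 0.2447).
  (x - mu)^T · [Sigma^{-1} · (x - mu)] = (1)·(0.1511) + (0)·(-0.0544) + (2)·(0.2447) = 0.6405.

Step 4 — take square root: d = √(0.6405) ≈ 0.8003.

d(x, mu) = √(0.6405) ≈ 0.8003


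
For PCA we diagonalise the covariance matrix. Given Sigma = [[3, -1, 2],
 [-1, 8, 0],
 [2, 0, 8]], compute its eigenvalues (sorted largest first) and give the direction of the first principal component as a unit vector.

Step 1 — characteristic polynomial p(λ) = det(λI - Sigma) = λ³ - tr·λ² + c_1·λ - det, where tr = trace, c_1 = sum of the principal 2×2 minors, det = det(Sigma):
  tr = 3 + 8 + 8 = 19,
  c_1 = (3·8 - (-1)²) + (3·8 - (2)²) + (8·8 - (0)²) = 23 + 20 + 64 = 107,
  det = 3·(8·8 - (0)²) - (-1)·((-1)·8 - (0)·(2)) + (2)·((-1)·(0) - 8·(2)) = 3·(64) - (-1)·(-8) + (2)·(-16) = 152.
  So p(λ) = λ³ - 19λ² + 107λ - 152.
Step 2 — look for an integer root (rational root theorem: any rational root is an integer divisor of 152). Testing λ = 8:
  p(8) = 512 - 1216 + 856 - 152 = 0  ✓
  Dividing out (λ - 8): p(λ) = (λ - 8)(λ² - 11λ + 19).
Step 3 — remaining eigenvalues from the quadratic λ² - 11λ + 19 = 0:
  Δ = 11² - 4·19 = 121 - 76 = 45,  λ = (11 ± √45)/2 = (11 ± 6.7082)/2 ≈ 8.8541 or 2.1459.
  Sorted: λ_1 = 8.8541,  λ_2 = 8,  λ_3 = 2.1459  (check: sum = 19 = tr ✓).

Step 4 — unit eigenvector for λ_1 ≈ 8.8541: v spans the null space of (Sigma - λ_1 I), whose rows are
  r_1 = (-5.8541, -1, 2),  r_2 = (-1, -0.8541, 0),  r_3 = (2, 0, -0.8541).
  v is orthogonal to every row, so take v ∝ r_1 × r_2 = ((-1)·(0) - (2)·(-0.8541), (2)·(-1) - (-5.8541)·(0), (-5.8541)·(-0.8541) - (-1)·(-1)) ≈ (1.7082, -2, 4).
  Let u = (1.7082, -2, 4).
  ||u|| = √((1.7082)² + (-2)² + (4)²) = √(22.918) ≈ 4.7873,  v_1 = u/||u|| ≈ (0.3568, -0.4178, 0.8355) (||v_1|| = 1).

λ_1 = 8.8541,  λ_2 = 8,  λ_3 = 2.1459;  v_1 ≈ (0.3568, -0.4178, 0.8355)


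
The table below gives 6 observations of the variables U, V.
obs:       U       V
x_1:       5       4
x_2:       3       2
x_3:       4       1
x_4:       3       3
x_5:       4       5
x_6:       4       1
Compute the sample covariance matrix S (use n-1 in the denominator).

Step 1 — column means:
  mean(U) = (5 + 3 + 4 + 3 + 4 + 4) / 6 = 23/6 = 3.8333
  mean(V) = (4 + 2 + 1 + 3 + 5 + 1) / 6 = 16/6 = 2.6667

Step 2 — sample covariance S[i,j] = (1/(n-1)) · Σ_k (x_{k,i} - mean_i) · (x_{k,j} - mean_j), with n-1 = 5.
  S[U,U] = ((1.1667)·(1.1667) + (-0.8333)·(-0.8333) + (0.1667)·(0.1667) + (-0.8333)·(-0.8333) + (0.1667)·(0.1667) + (0.1667)·(0.1667)) / 5 = 2.8333/5 = 0.5667
  S[U,V] = ((1.1667)·(1.3333) + (-0.8333)·(-0.6667) + (0.1667)·(-1.6667) + (-0.8333)·(0.3333) + (0.1667)·(2.3333) + (0.1667)·(-1.6667)) / 5 = 1.6667/5 = 0.3333
  S[V,V] = ((1.3333)·(1.3333) + (-0.6667)·(-0.6667) + (-1.6667)·(-1.6667) + (0.3333)·(0.3333) + (2.3333)·(2.3333) + (-1.6667)·(-1.6667)) / 5 = 13.3333/5 = 2.6667

S is symmetric (S[j,i] = S[i,j]). Assembling:

S = [[0.5667, 0.3333],
 [0.3333, 2.6667]]


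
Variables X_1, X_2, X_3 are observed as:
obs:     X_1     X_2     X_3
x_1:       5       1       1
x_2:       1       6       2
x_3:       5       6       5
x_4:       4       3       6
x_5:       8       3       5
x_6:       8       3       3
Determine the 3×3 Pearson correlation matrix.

Step 1 — column means:
  mean(X_1) = (5 + 1 + 5 + 4 + 8 + 8) / 6 = 31/6 = 5.1667
  mean(X_2) = (1 + 6 + 6 + 3 + 3 + 3) / 6 = 22/6 = 3.6667
  mean(X_3) = (1 + 2 + 5 + 6 + 5 + 3) / 6 = 22/6 = 3.6667

Step 2 — sample variances and covariances s[i,j] = (1/(n-1)) · Σ_k (x_{k,i} - mean_i) · (x_{k,j} - mean_j), with n-1 = 5:
  s[X_1,X_1] = ((-0.1667)·(-0.1667) + (-4.1667)·(-4.1667) + (-0.1667)·(-0.1667) + (-1.1667)·(-1.1667) + (2.8333)·(2.8333) + (2.8333)·(2.8333)) / 5 = 34.8333/5 = 6.9667
  s[X_1,X_2] = ((-0.1667)·(-2.6667) + (-4.1667)·(2.3333) + (-0.1667)·(2.3333) + (-1.1667)·(-0.6667) + (2.8333)·(-0.6667) + (2.8333)·(-0.6667)) / 5 = -12.6667/5 = -2.5333
  s[X_1,X_3] = ((-0.1667)·(-2.6667) + (-4.1667)·(-1.6667) + (-0.1667)·(1.3333) + (-1.1667)·(2.3333) + (2.8333)·(1.3333) + (2.8333)·(-0.6667)) / 5 = 6.3333/5 = 1.2667
  s[X_2,X_2] = ((-2.6667)·(-2.6667) + (2.3333)·(2.3333) + (2.3333)·(2.3333) + (-0.6667)·(-0.6667) + (-0.6667)·(-0.6667) + (-0.6667)·(-0.6667)) / 5 = 19.3333/5 = 3.8667
  s[X_2,X_3] = ((-2.6667)·(-2.6667) + (2.3333)·(-1.6667) + (2.3333)·(1.3333) + (-0.6667)·(2.3333) + (-0.6667)·(1.3333) + (-0.6667)·(-0.6667)) / 5 = 4.3333/5 = 0.8667
  s[X_3,X_3] = ((-2.6667)·(-2.6667) + (-1.6667)·(-1.6667) + (1.3333)·(1.3333) + (2.3333)·(2.3333) + (1.3333)·(1.3333) + (-0.6667)·(-0.6667)) / 5 = 19.3333/5 = 3.8667
  Sample standard deviations s_i = √(s[i,i]):
  s(X_1) = √(6.9667) = 2.6394
  s(X_2) = √(3.8667) = 1.9664
  s(X_3) = √(3.8667) = 1.9664

Step 3 — r_{ij} = s_{ij} / (s_i · s_j):
  r[X_1,X_1] = 1 (diagonal).
  r[X_1,X_2] = -2.5333 / (2.6394 · 1.9664) = -2.5333 / 5.1902 = -0.4881
  r[X_1,X_3] = 1.2667 / (2.6394 · 1.9664) = 1.2667 / 5.1902 = 0.2441
  r[X_2,X_2] = 1 (diagonal).
  r[X_2,X_3] = 0.8667 / (1.9664 · 1.9664) = 0.8667 / 3.8667 = 0.2241
  r[X_3,X_3] = 1 (diagonal).

R is symmetric with unit diagonal. Assembling:

R = [[1, -0.4881, 0.2441],
 [-0.4881, 1, 0.2241],
 [0.2441, 0.2241, 1]]


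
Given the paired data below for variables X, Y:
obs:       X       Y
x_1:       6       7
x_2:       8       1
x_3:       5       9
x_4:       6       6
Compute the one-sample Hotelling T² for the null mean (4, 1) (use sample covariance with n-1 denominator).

Step 1 — sample mean vector:
  mean(X) = (6 + 8 + 5 + 6) / 4 = 25/4 = 6.25
  mean(Y) = (7 + 1 + 9 + 6) / 4 = 23/4 = 5.75
  x̄ = (6.25, 5.75),  deviation x̄ - mu_0 = (6.25, 5.75) - (4, 1) = (2.25, 4.75).

Step 2 — sample covariance matrix, S[i,j] = (1/(n-1)) · Σ_k (x_{k,i} - mean_i) · (x_{k,j} - mean_j), divisor n-1 = 3:
  S[X,X] = ((-0.25)·(-0.25) + (1.75)·(1.75) + (-1.25)·(-1.25) + (-0.25)·(-0.25)) / 3 = 4.75/3 = 1.5833
  S[X,Y] = ((-0.25)·(1.25) + (1.75)·(-4.75) + (-1.25)·(3.25) + (-0.25)·(0.25)) / 3 = -12.75/3 = -4.25
  S[Y,Y] = ((1.25)·(1.25) + (-4.75)·(-4.75) + (3.25)·(3.25) + (0.25)·(0.25)) / 3 = 34.75/3 = 11.5833
  S = [[1.5833, -4.25],
 [-4.25, 11.5833]].

Step 3 — invert S. det(S) = 1.5833·11.5833 - (-4.25)² = 0.2778.
  S^{-1} = (1/det) · [[d, -b], [-b, a]] = [[41.7, 15.3],
 [15.3, 5.7]].

Step 4 — quadratic form (x̄ - mu_0)^T · S^{-1} · (x̄ - mu_0):
  S^{-1} · (x̄ - mu_0) = (166.5, 61.5),
  (x̄ - mu_0)^T · [...] = (2.25)·(166.5) + (4.75)·(61.5) = 666.75.

Step 5 — scale by n: T² = 4 · 666.75 = 2667.

T² ≈ 2667


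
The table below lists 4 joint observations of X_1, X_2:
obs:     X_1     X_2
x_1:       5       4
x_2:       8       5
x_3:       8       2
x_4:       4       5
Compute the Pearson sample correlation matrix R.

Step 1 — column means:
  mean(X_1) = (5 + 8 + 8 + 4) / 4 = 25/4 = 6.25
  mean(X_2) = (4 + 5 + 2 + 5) / 4 = 16/4 = 4

Step 2 — sample variances and covariances s[i,j] = (1/(n-1)) · Σ_k (x_{k,i} - mean_i) · (x_{k,j} - mean_j), with n-1 = 3:
  s[X_1,X_1] = ((-1.25)·(-1.25) + (1.75)·(1.75) + (1.75)·(1.75) + (-2.25)·(-2.25)) / 3 = 12.75/3 = 4.25
  s[X_1,X_2] = ((-1.25)·(0) + (1.75)·(1) + (1.75)·(-2) + (-2.25)·(1)) / 3 = -4/3 = -1.3333
  s[X_2,X_2] = ((0)·(0) + (1)·(1) + (-2)·(-2) + (1)·(1)) / 3 = 6/3 = 2
  Sample standard deviations s_i = √(s[i,i]):
  s(X_1) = √(4.25) = 2.0616
  s(X_2) = √(2) = 1.4142

Step 3 — r_{ij} = s_{ij} / (s_i · s_j):
  r[X_1,X_1] = 1 (diagonal).
  r[X_1,X_2] = -1.3333 / (2.0616 · 1.4142) = -1.3333 / 2.9155 = -0.4573
  r[X_2,X_2] = 1 (diagonal).

R is symmetric with unit diagonal. Assembling:

R = [[1, -0.4573],
 [-0.4573, 1]]


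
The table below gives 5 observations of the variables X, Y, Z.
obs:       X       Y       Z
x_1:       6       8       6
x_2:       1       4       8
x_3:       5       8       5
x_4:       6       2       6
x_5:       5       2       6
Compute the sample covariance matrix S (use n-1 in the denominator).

Step 1 — column means:
  mean(X) = (6 + 1 + 5 + 6 + 5) / 5 = 23/5 = 4.6
  mean(Y) = (8 + 4 + 8 + 2 + 2) / 5 = 24/5 = 4.8
  mean(Z) = (6 + 8 + 5 + 6 + 6) / 5 = 31/5 = 6.2

Step 2 — sample covariance S[i,j] = (1/(n-1)) · Σ_k (x_{k,i} - mean_i) · (x_{k,j} - mean_j), with n-1 = 4.
  S[X,X] = ((1.4)·(1.4) + (-3.6)·(-3.6) + (0.4)·(0.4) + (1.4)·(1.4) + (0.4)·(0.4)) / 4 = 17.2/4 = 4.3
  S[X,Y] = ((1.4)·(3.2) + (-3.6)·(-0.8) + (0.4)·(3.2) + (1.4)·(-2.8) + (0.4)·(-2.8)) / 4 = 3.6/4 = 0.9
  S[X,Z] = ((1.4)·(-0.2) + (-3.6)·(1.8) + (0.4)·(-1.2) + (1.4)·(-0.2) + (0.4)·(-0.2)) / 4 = -7.6/4 = -1.9
  S[Y,Y] = ((3.2)·(3.2) + (-0.8)·(-0.8) + (3.2)·(3.2) + (-2.8)·(-2.8) + (-2.8)·(-2.8)) / 4 = 36.8/4 = 9.2
  S[Y,Z] = ((3.2)·(-0.2) + (-0.8)·(1.8) + (3.2)·(-1.2) + (-2.8)·(-0.2) + (-2.8)·(-0.2)) / 4 = -4.8/4 = -1.2
  S[Z,Z] = ((-0.2)·(-0.2) + (1.8)·(1.8) + (-1.2)·(-1.2) + (-0.2)·(-0.2) + (-0.2)·(-0.2)) / 4 = 4.8/4 = 1.2

S is symmetric (S[j,i] = S[i,j]). Assembling:

S = [[4.3, 0.9, -1.9],
 [0.9, 9.2, -1.2],
 [-1.9, -1.2, 1.2]]


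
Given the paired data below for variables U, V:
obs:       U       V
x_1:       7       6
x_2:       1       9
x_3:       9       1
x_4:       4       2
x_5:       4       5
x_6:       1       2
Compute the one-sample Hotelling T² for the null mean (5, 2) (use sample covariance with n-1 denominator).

Step 1 — sample mean vector:
  mean(U) = (7 + 1 + 9 + 4 + 4 + 1) / 6 = 26/6 = 4.3333
  mean(V) = (6 + 9 + 1 + 2 + 5 + 2) / 6 = 25/6 = 4.1667
  x̄ = (4.3333, 4.1667),  deviation x̄ - mu_0 = (4.3333, 4.1667) - (5, 2) = (-0.6667, 2.1667).

Step 2 — sample covariance matrix, S[i,j] = (1/(n-1)) · Σ_k (x_{k,i} - mean_i) · (x_{k,j} - mean_j), divisor n-1 = 5:
  S[U,U] = ((2.6667)·(2.6667) + (-3.3333)·(-3.3333) + (4.6667)·(4.6667) + (-0.3333)·(-0.3333) + (-0.3333)·(-0.3333) + (-3.3333)·(-3.3333)) / 5 = 51.3333/5 = 10.2667
  S[U,V] = ((2.6667)·(1.8333) + (-3.3333)·(4.8333) + (4.6667)·(-3.1667) + (-0.3333)·(-2.1667) + (-0.3333)·(0.8333) + (-3.3333)·(-2.1667)) / 5 = -18.3333/5 = -3.6667
  S[V,V] = ((1.8333)·(1.8333) + (4.8333)·(4.8333) + (-3.1667)·(-3.1667) + (-2.1667)·(-2.1667) + (0.8333)·(0.8333) + (-2.1667)·(-2.1667)) / 5 = 46.8333/5 = 9.3667
  S = [[10.2667, -3.6667],
 [-3.6667, 9.3667]].

Step 3 — invert S. det(S) = 10.2667·9.3667 - (-3.6667)² = 82.72.
  S^{-1} = (1/det) · [[d, -b], [-b, a]] = [[0.1132, 0.0443],
 [0.0443, 0.1241]].

Step 4 — quadratic form (x̄ - mu_0)^T · S^{-1} · (x̄ - mu_0):
  S^{-1} · (x̄ - mu_0) = (0.0206, 0.2394),
  (x̄ - mu_0)^T · [...] = (-0.6667)·(0.0206) + (2.1667)·(0.2394) = 0.5049.

Step 5 — scale by n: T² = 6 · 0.5049 = 3.0295.

T² ≈ 3.0295


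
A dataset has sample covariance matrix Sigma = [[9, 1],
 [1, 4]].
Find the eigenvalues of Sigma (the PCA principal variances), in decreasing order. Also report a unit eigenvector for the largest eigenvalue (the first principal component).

Step 1 — characteristic polynomial of 2×2 Sigma:
  det(Sigma - λI) = λ² - trace · λ + det = 0.
  trace = 9 + 4 = 13, det = 9·4 - (1)² = 35.
Step 2 — discriminant:
  Δ = trace² - 4·det = 169 - 140 = 29.
Step 3 — eigenvalues:
  λ = (trace ± √Δ)/2 = (13 ± 5.3852)/2,
  λ_1 = 9.1926,  λ_2 = 3.8074.

Step 4 — unit eigenvector for λ_1: solve (Sigma - λ_1 I)v = 0. First row:
  (9 - 9.1926)·v_x + (1)·v_y = 0, i.e. (-0.1926)·v_x + (1)·v_y = 0,
  so v ∝ (b, λ_1 - a) = (1, 0.1926) = u.
  ||u|| = √((1)² + (0.1926)²) = √(1.0371) ≈ 1.0184,
  v_1 = u/||u|| ≈ (0.982, 0.1891) (||v_1|| = 1).

λ_1 = 9.1926,  λ_2 = 3.8074;  v_1 ≈ (0.982, 0.1891)


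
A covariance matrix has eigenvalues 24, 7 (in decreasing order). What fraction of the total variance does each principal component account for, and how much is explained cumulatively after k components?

Step 1 — total variance = trace(Sigma) = Σ λ_i = 24 + 7 = 31.

Step 2 — fraction explained by component i = λ_i / Σ λ:
  PC1: 24/31 = 0.7742
  PC2: 7/31 = 0.2258

Step 3 — cumulative fraction after k components = (λ_1 + ... + λ_k) / Σ λ:
  k = 1: 24/31 = 0.7742
  k = 2: (24 + 7)/31 = 31/31 = 1

Summary (fraction, with percent):

explained: PC1 0.7742 (77.42%), PC2 0.2258 (22.58%);  cumulative: 0.7742, 1


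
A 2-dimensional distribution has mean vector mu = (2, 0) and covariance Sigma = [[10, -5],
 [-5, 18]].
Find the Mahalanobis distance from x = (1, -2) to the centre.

Step 1 — centre the observation: (x - mu) = (-1, -2).

Step 2 — invert Sigma. det(Sigma) = 10·18 - (-5)² = 155.
  Sigma^{-1} = (1/det) · [[d, -b], [-b, a]] = [[0.1161, 0.0323],
 [0.0323, 0.0645]].

Step 3 — form the quadratic (x - mu)^T · Sigma^{-1} · (x - mu):
  Sigma^{-1} · (x - mu) = (-0.1806, -0.1613).
  (x - mu)^T · [Sigma^{-1} · (x - mu)] = (-1)·(-0.1806) + (-2)·(-0.1613) = 0.5032.

Step 4 — take square root: d = √(0.5032) ≈ 0.7094.

d(x, mu) = √(0.5032) ≈ 0.7094


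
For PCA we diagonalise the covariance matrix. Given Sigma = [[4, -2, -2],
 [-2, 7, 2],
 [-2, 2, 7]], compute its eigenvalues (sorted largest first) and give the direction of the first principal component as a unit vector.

Step 1 — characteristic polynomial p(λ) = det(λI - Sigma) = λ³ - tr·λ² + c_1·λ - det, where tr = trace, c_1 = sum of the principal 2×2 minors, det = det(Sigma):
  tr = 4 + 7 + 7 = 18,
  c_1 = (4·7 - (-2)²) + (4·7 - (-2)²) + (7·7 - (2)²) = 24 + 24 + 45 = 93,
  det = 4·(7·7 - (2)²) - (-2)·((-2)·7 - (2)·(-2)) + (-2)·((-2)·(2) - 7·(-2)) = 4·(45) - (-2)·(-10) + (-2)·(10) = 140.
  So p(λ) = λ³ - 18λ² + 93λ - 140.
Step 2 — look for an integer root (rational root theorem: any rational root is an integer divisor of 140). Testing λ = 5:
  p(5) = 125 - 450 + 465 - 140 = 0  ✓
  Dividing out (λ - 5): p(λ) = (λ - 5)(λ² - 13λ + 28).
Step 3 — remaining eigenvalues from the quadratic λ² - 13λ + 28 = 0:
  Δ = 13² - 4·28 = 169 - 112 = 57,  λ = (13 ± √57)/2 = (13 ± 7.5498)/2 ≈ 10.2749 or 2.7251.
  Sorted: λ_1 = 10.2749,  λ_2 = 5,  λ_3 = 2.7251  (check: sum = 18 = tr ✓).

Step 4 — unit eigenvector for λ_1 ≈ 10.2749: v spans the null space of (Sigma - λ_1 I), whose rows are
  r_1 = (-6.2749, -2, -2),  r_2 = (-2, -3.2749, 2),  r_3 = (-2, 2, -3.2749).
  v is orthogonal to every row, so take v ∝ r_1 × r_2 = ((-2)·(2) - (-2)·(-3.2749), (-2)·(-2) - (-6.2749)·(2), (-6.2749)·(-3.2749) - (-2)·(-2)) ≈ (-10.5498, 16.5498, 16.5498).
  Rescale (multiply by -1 so the first nonzero entry is positive): u = (10.5498, -16.5498, -16.5498).
  ||u|| = √((10.5498)² + (-16.5498)² + (-16.5498)²) = √(659.093) ≈ 25.6728,  v_1 = u/||u|| ≈ (0.4109, -0.6446, -0.6446) (||v_1|| = 1).

λ_1 = 10.2749,  λ_2 = 5,  λ_3 = 2.7251;  v_1 ≈ (0.4109, -0.6446, -0.6446)


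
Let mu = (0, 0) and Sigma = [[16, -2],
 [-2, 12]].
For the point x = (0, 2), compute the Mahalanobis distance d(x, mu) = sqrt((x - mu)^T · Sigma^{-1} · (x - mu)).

Step 1 — centre the observation: (x - mu) = (0, 2).

Step 2 — invert Sigma. det(Sigma) = 16·12 - (-2)² = 188.
  Sigma^{-1} = (1/det) · [[d, -b], [-b, a]] = [[0.0638, 0.0106],
 [0.0106, 0.0851]].

Step 3 — form the quadratic (x - mu)^T · Sigma^{-1} · (x - mu):
  Sigma^{-1} · (x - mu) = (0.0213, 0.1702).
  (x - mu)^T · [Sigma^{-1} · (x - mu)] = (0)·(0.0213) + (2)·(0.1702) = 0.3404.

Step 4 — take square root: d = √(0.3404) ≈ 0.5835.

d(x, mu) = √(0.3404) ≈ 0.5835


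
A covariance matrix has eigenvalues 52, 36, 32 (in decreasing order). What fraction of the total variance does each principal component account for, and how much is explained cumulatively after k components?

Step 1 — total variance = trace(Sigma) = Σ λ_i = 52 + 36 + 32 = 120.

Step 2 — fraction explained by component i = λ_i / Σ λ:
  PC1: 52/120 = 0.4333
  PC2: 36/120 = 0.3
  PC3: 32/120 = 0.2667

Step 3 — cumulative fraction after k components = (λ_1 + ... + λ_k) / Σ λ:
  k = 1: 52/120 = 0.4333
  k = 2: (52 + 36)/120 = 88/120 = 0.7333
  k = 3: (52 + 36 + 32)/120 = 120/120 = 1

Summary (fraction, with percent):

explained: PC1 0.4333 (43.33%), PC2 0.3 (30%), PC3 0.2667 (26.67%);  cumulative: 0.4333, 0.7333, 1


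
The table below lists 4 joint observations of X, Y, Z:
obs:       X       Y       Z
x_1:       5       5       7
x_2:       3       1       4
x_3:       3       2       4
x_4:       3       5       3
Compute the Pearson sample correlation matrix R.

Step 1 — column means:
  mean(X) = (5 + 3 + 3 + 3) / 4 = 14/4 = 3.5
  mean(Y) = (5 + 1 + 2 + 5) / 4 = 13/4 = 3.25
  mean(Z) = (7 + 4 + 4 + 3) / 4 = 18/4 = 4.5

Step 2 — sample variances and covariances s[i,j] = (1/(n-1)) · Σ_k (x_{k,i} - mean_i) · (x_{k,j} - mean_j), with n-1 = 3:
  s[X,X] = ((1.5)·(1.5) + (-0.5)·(-0.5) + (-0.5)·(-0.5) + (-0.5)·(-0.5)) / 3 = 3/3 = 1
  s[X,Y] = ((1.5)·(1.75) + (-0.5)·(-2.25) + (-0.5)·(-1.25) + (-0.5)·(1.75)) / 3 = 3.5/3 = 1.1667
  s[X,Z] = ((1.5)·(2.5) + (-0.5)·(-0.5) + (-0.5)·(-0.5) + (-0.5)·(-1.5)) / 3 = 5/3 = 1.6667
  s[Y,Y] = ((1.75)·(1.75) + (-2.25)·(-2.25) + (-1.25)·(-1.25) + (1.75)·(1.75)) / 3 = 12.75/3 = 4.25
  s[Y,Z] = ((1.75)·(2.5) + (-2.25)·(-0.5) + (-1.25)·(-0.5) + (1.75)·(-1.5)) / 3 = 3.5/3 = 1.1667
  s[Z,Z] = ((2.5)·(2.5) + (-0.5)·(-0.5) + (-0.5)·(-0.5) + (-1.5)·(-1.5)) / 3 = 9/3 = 3
  Sample standard deviations s_i = √(s[i,i]):
  s(X) = √(1) = 1
  s(Y) = √(4.25) = 2.0616
  s(Z) = √(3) = 1.7321

Step 3 — r_{ij} = s_{ij} / (s_i · s_j):
  r[X,X] = 1 (diagonal).
  r[X,Y] = 1.1667 / (1 · 2.0616) = 1.1667 / 2.0616 = 0.5659
  r[X,Z] = 1.6667 / (1 · 1.7321) = 1.6667 / 1.7321 = 0.9623
  r[Y,Y] = 1 (diagonal).
  r[Y,Z] = 1.1667 / (2.0616 · 1.7321) = 1.1667 / 3.5707 = 0.3267
  r[Z,Z] = 1 (diagonal).

R is symmetric with unit diagonal. Assembling:

R = [[1, 0.5659, 0.9623],
 [0.5659, 1, 0.3267],
 [0.9623, 0.3267, 1]]


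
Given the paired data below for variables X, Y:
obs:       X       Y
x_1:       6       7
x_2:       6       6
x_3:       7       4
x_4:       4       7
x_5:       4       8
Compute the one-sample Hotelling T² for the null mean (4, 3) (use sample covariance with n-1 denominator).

Step 1 — sample mean vector:
  mean(X) = (6 + 6 + 7 + 4 + 4) / 5 = 27/5 = 5.4
  mean(Y) = (7 + 6 + 4 + 7 + 8) / 5 = 32/5 = 6.4
  x̄ = (5.4, 6.4),  deviation x̄ - mu_0 = (5.4, 6.4) - (4, 3) = (1.4, 3.4).

Step 2 — sample covariance matrix, S[i,j] = (1/(n-1)) · Σ_k (x_{k,i} - mean_i) · (x_{k,j} - mean_j), divisor n-1 = 4:
  S[X,X] = ((0.6)·(0.6) + (0.6)·(0.6) + (1.6)·(1.6) + (-1.4)·(-1.4) + (-1.4)·(-1.4)) / 4 = 7.2/4 = 1.8
  S[X,Y] = ((0.6)·(0.6) + (0.6)·(-0.4) + (1.6)·(-2.4) + (-1.4)·(0.6) + (-1.4)·(1.6)) / 4 = -6.8/4 = -1.7
  S[Y,Y] = ((0.6)·(0.6) + (-0.4)·(-0.4) + (-2.4)·(-2.4) + (0.6)·(0.6) + (1.6)·(1.6)) / 4 = 9.2/4 = 2.3
  S = [[1.8, -1.7],
 [-1.7, 2.3]].

Step 3 — invert S. det(S) = 1.8·2.3 - (-1.7)² = 1.25.
  S^{-1} = (1/det) · [[d, -b], [-b, a]] = [[1.84, 1.36],
 [1.36, 1.44]].

Step 4 — quadratic form (x̄ - mu_0)^T · S^{-1} · (x̄ - mu_0):
  S^{-1} · (x̄ - mu_0) = (7.2, 6.8),
  (x̄ - mu_0)^T · [...] = (1.4)·(7.2) + (3.4)·(6.8) = 33.2.

Step 5 — scale by n: T² = 5 · 33.2 = 166.

T² ≈ 166


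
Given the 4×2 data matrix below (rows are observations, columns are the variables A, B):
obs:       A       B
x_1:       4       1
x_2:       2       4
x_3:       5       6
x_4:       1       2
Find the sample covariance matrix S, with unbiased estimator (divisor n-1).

Step 1 — column means:
  mean(A) = (4 + 2 + 5 + 1) / 4 = 12/4 = 3
  mean(B) = (1 + 4 + 6 + 2) / 4 = 13/4 = 3.25

Step 2 — sample covariance S[i,j] = (1/(n-1)) · Σ_k (x_{k,i} - mean_i) · (x_{k,j} - mean_j), with n-1 = 3.
  S[A,A] = ((1)·(1) + (-1)·(-1) + (2)·(2) + (-2)·(-2)) / 3 = 10/3 = 3.3333
  S[A,B] = ((1)·(-2.25) + (-1)·(0.75) + (2)·(2.75) + (-2)·(-1.25)) / 3 = 5/3 = 1.6667
  S[B,B] = ((-2.25)·(-2.25) + (0.75)·(0.75) + (2.75)·(2.75) + (-1.25)·(-1.25)) / 3 = 14.75/3 = 4.9167

S is symmetric (S[j,i] = S[i,j]). Assembling:

S = [[3.3333, 1.6667],
 [1.6667, 4.9167]]
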